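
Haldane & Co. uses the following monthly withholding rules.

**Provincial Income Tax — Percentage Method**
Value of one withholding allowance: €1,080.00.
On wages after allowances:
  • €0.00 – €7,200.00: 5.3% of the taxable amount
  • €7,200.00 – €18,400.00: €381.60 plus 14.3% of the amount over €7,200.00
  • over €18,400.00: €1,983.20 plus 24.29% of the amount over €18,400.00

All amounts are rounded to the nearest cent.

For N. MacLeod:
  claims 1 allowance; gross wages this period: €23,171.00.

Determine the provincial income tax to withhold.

€2,879.74

Provincial Income Tax: taxable = €23,171.00 − 1×€1,080.00 = €22,091.00
  €1,983.20 + 24.29% × (€22,091.00 − €18,400.00) = €1,983.20 + 24.29% × €3,691.00 = €2,879.74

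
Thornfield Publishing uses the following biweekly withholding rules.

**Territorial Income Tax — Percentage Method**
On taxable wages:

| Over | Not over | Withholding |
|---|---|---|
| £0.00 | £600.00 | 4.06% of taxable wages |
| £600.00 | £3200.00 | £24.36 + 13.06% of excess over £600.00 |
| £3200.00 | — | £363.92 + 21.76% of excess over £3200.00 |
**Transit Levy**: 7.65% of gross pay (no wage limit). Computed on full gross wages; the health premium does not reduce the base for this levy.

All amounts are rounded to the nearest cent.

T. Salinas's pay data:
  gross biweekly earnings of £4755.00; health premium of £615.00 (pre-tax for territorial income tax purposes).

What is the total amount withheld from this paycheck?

£932.22

Territorial Income Tax: taxable = £4755.00 − £615.00 = £4140.00
  £363.92 + 21.76% × (£4140.00 − £3200.00) = £363.92 + 21.76% × £940.00 = £568.46
Transit Levy: 7.65% × £4755.00 = £363.76
Total: £568.46 + £363.76 = £932.22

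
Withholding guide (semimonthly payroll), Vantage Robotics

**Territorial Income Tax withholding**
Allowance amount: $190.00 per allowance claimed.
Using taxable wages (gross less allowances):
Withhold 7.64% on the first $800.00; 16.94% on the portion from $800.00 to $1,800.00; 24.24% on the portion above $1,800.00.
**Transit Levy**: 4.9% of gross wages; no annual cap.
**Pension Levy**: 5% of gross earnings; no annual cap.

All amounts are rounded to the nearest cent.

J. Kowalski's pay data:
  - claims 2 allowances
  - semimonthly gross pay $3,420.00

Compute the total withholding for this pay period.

$869.68

Territorial Income Tax: taxable = $3,420.00 − 2×$190.00 = $3,040.00
  $230.52 + 24.24% × ($3,040.00 − $1,800.00) = $230.52 + 24.24% × $1,240.00 = $531.10
Transit Levy: 4.9% × $3,420.00 = $167.58
Pension Levy: 5% × $3,420.00 = $171.00
Total: $531.10 + $167.58 + $171.00 = $869.68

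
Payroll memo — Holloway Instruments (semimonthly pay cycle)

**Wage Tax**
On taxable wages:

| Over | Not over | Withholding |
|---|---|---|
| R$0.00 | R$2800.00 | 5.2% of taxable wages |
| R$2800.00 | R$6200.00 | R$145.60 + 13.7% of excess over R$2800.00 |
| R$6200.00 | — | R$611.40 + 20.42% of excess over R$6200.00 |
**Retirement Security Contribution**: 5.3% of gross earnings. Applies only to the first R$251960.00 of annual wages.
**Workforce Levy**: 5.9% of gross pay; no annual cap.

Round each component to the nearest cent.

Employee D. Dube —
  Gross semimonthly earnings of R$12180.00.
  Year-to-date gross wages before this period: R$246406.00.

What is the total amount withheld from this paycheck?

R$2845.50

Wage Tax: taxable = R$12180.00
  R$611.40 + 20.42% × (R$12180.00 − R$6200.00) = R$611.40 + 20.42% × R$5980.00 = R$1832.52
Retirement Security Contribution: cap R$251960.00 − YTD R$246406.00 = R$5554.00 subject; 5.3% × R$5554.00 = R$294.36
Workforce Levy: 5.9% × R$12180.00 = R$718.62
Total: R$1832.52 + R$294.36 + R$718.62 = R$2845.50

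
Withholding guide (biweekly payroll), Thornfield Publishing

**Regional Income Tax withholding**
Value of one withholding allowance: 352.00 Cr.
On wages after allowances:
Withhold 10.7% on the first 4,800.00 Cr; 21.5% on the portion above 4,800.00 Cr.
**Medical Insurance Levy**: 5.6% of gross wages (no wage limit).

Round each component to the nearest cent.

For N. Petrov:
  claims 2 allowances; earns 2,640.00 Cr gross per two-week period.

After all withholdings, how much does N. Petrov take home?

2,285.01 Cr

Regional Income Tax: taxable = 2,640.00 Cr − 2×352.00 Cr = 1,936.00 Cr
  10.7% × 1,936.00 Cr = 207.15 Cr
Medical Insurance Levy: 5.6% × 2,640.00 Cr = 147.84 Cr
Total withheld: 207.15 Cr + 147.84 Cr = 354.99 Cr
Net pay: 2,640.00 Cr − 354.99 Cr = 2,285.01 Cr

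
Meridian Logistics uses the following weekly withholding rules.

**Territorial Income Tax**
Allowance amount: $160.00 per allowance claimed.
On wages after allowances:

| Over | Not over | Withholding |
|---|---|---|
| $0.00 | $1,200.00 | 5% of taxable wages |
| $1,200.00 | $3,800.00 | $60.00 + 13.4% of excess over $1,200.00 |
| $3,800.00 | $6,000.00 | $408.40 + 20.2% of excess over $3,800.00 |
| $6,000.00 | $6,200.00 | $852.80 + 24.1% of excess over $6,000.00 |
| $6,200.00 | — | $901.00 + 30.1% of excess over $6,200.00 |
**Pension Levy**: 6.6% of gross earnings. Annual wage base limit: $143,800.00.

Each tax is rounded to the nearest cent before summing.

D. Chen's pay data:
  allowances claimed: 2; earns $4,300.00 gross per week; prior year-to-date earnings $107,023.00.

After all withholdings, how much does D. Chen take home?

$3,571.44

Territorial Income Tax: taxable = $4,300.00 − 2×$160.00 = $3,980.00
  $408.40 + 20.2% × ($3,980.00 − $3,800.00) = $408.40 + 20.2% × $180.00 = $444.76
Pension Levy: 6.6% × $4,300.00 = $283.80
Total withheld: $444.76 + $283.80 = $728.56
Net pay: $4,300.00 − $728.56 = $3,571.44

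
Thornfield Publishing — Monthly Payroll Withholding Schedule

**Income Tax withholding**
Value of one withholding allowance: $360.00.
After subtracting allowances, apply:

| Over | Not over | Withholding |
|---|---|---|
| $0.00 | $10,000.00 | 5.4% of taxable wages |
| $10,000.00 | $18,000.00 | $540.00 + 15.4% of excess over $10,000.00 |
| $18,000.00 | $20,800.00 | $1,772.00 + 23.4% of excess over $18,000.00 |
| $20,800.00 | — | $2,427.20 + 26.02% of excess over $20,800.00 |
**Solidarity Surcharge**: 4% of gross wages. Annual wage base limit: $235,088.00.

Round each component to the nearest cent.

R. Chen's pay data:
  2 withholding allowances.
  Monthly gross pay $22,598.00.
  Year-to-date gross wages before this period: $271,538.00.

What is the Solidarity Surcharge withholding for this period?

$0.00

Solidarity Surcharge: YTD $271,538.00 ≥ cap $235,088.00 → $0.00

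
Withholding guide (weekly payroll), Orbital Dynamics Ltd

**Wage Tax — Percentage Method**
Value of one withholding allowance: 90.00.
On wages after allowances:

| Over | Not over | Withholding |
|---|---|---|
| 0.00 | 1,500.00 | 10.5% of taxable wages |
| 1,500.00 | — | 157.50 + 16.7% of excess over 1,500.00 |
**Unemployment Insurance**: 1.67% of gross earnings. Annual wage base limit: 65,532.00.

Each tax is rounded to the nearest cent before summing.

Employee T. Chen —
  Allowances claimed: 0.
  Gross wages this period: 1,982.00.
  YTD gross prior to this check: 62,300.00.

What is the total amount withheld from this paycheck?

271.09

Wage Tax: taxable = 1,982.00
  157.50 + 16.7% × (1,982.00 − 1,500.00) = 157.50 + 16.7% × 482.00 = 237.99
Unemployment Insurance: 1.67% × 1,982.00 = 33.10
Total: 237.99 + 33.10 = 271.09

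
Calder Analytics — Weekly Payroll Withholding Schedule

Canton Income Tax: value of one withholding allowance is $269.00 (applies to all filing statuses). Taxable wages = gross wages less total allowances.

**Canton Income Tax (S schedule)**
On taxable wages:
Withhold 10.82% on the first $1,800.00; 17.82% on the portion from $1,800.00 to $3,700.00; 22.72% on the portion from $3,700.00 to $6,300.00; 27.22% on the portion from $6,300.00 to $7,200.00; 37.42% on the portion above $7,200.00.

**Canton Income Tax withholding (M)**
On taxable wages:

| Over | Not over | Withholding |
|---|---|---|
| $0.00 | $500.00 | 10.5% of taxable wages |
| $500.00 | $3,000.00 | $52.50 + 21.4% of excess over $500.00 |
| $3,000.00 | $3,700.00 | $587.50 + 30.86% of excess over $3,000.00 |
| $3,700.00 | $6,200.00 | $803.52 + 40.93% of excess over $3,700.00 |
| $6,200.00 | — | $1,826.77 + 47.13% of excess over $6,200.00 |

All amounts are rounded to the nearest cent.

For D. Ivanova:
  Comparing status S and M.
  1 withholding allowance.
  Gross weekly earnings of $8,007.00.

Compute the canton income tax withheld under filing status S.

$1,570.36

Canton Income Tax (S): taxable = $8,007.00 − 1×$269.00 = $7,738.00
  $1,369.04 + 37.42% × ($7,738.00 − $7,200.00) = $1,369.04 + 37.42% × $538.00 = $1,570.36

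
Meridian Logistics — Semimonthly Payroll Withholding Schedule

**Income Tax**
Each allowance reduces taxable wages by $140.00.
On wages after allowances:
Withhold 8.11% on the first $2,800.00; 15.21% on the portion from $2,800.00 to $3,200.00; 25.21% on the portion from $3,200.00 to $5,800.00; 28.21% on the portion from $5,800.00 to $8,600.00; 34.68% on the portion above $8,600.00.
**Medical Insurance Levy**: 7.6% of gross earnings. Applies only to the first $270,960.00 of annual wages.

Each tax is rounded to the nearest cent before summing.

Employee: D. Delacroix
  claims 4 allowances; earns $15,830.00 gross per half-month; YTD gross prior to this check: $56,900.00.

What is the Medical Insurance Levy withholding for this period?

Medical Insurance Levy: 7.6% × $15,830.00 = $1,203.08

$1,203.08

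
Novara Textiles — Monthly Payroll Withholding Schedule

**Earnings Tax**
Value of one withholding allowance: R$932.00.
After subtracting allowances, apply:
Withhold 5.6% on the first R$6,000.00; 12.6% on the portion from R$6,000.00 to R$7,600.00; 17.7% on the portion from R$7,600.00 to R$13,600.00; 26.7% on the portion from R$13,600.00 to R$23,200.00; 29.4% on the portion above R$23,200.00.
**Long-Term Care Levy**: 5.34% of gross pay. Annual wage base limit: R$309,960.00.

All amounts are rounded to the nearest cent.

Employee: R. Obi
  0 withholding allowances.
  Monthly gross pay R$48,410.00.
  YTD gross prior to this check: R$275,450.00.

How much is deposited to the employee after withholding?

Earnings Tax: taxable = R$48,410.00
  R$4,162.80 + 29.4% × (R$48,410.00 − R$23,200.00) = R$4,162.80 + 29.4% × R$25,210.00 = R$11,574.54
Long-Term Care Levy: cap R$309,960.00 − YTD R$275,450.00 = R$34,510.00 subject; 5.34% × R$34,510.00 = R$1,842.83
Total withheld: R$11,574.54 + R$1,842.83 = R$13,417.37
Net pay: R$48,410.00 − R$13,417.37 = R$34,992.63

R$34,992.63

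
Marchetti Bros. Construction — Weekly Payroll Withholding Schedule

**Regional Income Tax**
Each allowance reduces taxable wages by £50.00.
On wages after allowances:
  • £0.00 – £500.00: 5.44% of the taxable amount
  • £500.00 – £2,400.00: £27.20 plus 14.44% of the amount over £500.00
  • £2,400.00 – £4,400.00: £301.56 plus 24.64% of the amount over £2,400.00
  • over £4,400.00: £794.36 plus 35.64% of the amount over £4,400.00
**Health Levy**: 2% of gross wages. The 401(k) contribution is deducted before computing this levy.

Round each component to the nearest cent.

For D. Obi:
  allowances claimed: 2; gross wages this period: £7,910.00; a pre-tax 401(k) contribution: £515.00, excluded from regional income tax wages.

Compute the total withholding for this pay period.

Regional Income Tax: taxable = £7,910.00 − £515.00 − 2×£50.00 = £7,295.00
  £794.36 + 35.64% × (£7,295.00 − £4,400.00) = £794.36 + 35.64% × £2,895.00 = £1,826.14
Health Levy: 2% × £7,395.00 = £147.90
Total: £1,826.14 + £147.90 = £1,974.04

£1,974.04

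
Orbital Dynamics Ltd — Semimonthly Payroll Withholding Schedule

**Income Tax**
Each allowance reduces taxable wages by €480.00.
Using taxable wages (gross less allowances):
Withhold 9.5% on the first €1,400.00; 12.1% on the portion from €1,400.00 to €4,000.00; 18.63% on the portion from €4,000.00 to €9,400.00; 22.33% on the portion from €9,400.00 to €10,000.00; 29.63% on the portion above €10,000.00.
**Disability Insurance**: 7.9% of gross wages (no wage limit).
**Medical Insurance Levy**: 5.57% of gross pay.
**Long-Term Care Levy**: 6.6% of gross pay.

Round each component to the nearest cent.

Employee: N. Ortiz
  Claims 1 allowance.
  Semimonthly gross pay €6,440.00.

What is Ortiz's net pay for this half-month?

Income Tax: taxable = €6,440.00 − 1×€480.00 = €5,960.00
  €447.60 + 18.63% × (€5,960.00 − €4,000.00) = €447.60 + 18.63% × €1,960.00 = €812.75
Disability Insurance: 7.9% × €6,440.00 = €508.76
Medical Insurance Levy: 5.57% × €6,440.00 = €358.71
Long-Term Care Levy: 6.6% × €6,440.00 = €425.04
Total withheld: €812.75 + €508.76 + €358.71 + €425.04 = €2,105.26
Net pay: €6,440.00 − €2,105.26 = €4,334.74

€4,334.74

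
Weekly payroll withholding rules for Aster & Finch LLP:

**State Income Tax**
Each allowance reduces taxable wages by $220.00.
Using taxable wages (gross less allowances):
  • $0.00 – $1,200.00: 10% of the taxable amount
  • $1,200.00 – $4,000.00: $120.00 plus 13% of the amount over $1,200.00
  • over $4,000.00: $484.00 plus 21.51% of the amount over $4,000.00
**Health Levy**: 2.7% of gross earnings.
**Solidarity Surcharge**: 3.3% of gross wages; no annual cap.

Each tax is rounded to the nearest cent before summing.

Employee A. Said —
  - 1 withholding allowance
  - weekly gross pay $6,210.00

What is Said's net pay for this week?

$4,925.35

State Income Tax: taxable = $6,210.00 − 1×$220.00 = $5,990.00
  $484.00 + 21.51% × ($5,990.00 − $4,000.00) = $484.00 + 21.51% × $1,990.00 = $912.05
Health Levy: 2.7% × $6,210.00 = $167.67
Solidarity Surcharge: 3.3% × $6,210.00 = $204.93
Total withheld: $912.05 + $167.67 + $204.93 = $1,284.65
Net pay: $6,210.00 − $1,284.65 = $4,925.35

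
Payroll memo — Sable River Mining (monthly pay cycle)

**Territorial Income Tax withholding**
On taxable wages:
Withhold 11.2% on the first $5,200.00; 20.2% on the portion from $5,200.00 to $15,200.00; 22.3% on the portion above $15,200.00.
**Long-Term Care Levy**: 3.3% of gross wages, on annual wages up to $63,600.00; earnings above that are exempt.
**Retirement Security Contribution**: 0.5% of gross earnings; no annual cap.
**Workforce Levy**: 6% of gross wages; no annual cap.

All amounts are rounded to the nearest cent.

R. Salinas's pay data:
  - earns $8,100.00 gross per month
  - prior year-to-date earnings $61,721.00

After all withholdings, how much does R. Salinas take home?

Territorial Income Tax: taxable = $8,100.00
  $582.40 + 20.2% × ($8,100.00 − $5,200.00) = $582.40 + 20.2% × $2,900.00 = $1,168.20
Long-Term Care Levy: cap $63,600.00 − YTD $61,721.00 = $1,879.00 subject; 3.3% × $1,879.00 = $62.01
Retirement Security Contribution: 0.5% × $8,100.00 = $40.50
Workforce Levy: 6% × $8,100.00 = $486.00
Total withheld: $1,168.20 + $62.01 + $40.50 + $486.00 = $1,756.71
Net pay: $8,100.00 − $1,756.71 = $6,343.29

$6,343.29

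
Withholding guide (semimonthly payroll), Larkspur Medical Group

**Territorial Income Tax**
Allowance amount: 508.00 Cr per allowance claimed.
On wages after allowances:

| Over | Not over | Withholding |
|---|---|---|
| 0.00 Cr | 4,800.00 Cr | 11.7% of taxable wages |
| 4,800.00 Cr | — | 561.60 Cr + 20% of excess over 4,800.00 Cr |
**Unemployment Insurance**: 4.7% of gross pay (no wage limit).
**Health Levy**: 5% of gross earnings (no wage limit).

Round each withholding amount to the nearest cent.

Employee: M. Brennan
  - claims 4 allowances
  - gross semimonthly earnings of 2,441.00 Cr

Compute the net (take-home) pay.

2,156.37 Cr

Territorial Income Tax: taxable = 2,441.00 Cr − 4×508.00 Cr = 409.00 Cr
  11.7% × 409.00 Cr = 47.85 Cr
Unemployment Insurance: 4.7% × 2,441.00 Cr = 114.73 Cr
Health Levy: 5% × 2,441.00 Cr = 122.05 Cr
Total withheld: 47.85 Cr + 114.73 Cr + 122.05 Cr = 284.63 Cr
Net pay: 2,441.00 Cr − 284.63 Cr = 2,156.37 Cr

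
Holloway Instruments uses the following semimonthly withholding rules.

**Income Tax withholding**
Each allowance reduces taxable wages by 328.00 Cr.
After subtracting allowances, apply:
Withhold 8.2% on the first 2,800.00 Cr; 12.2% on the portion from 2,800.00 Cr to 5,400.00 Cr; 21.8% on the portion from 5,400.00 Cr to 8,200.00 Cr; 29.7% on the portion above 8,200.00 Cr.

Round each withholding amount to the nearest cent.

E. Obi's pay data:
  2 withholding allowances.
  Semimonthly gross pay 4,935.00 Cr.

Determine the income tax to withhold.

410.04 Cr

Income Tax: taxable = 4,935.00 Cr − 2×328.00 Cr = 4,279.00 Cr
  229.60 Cr + 12.2% × (4,279.00 Cr − 2,800.00 Cr) = 229.60 Cr + 12.2% × 1,479.00 Cr = 410.04 Cr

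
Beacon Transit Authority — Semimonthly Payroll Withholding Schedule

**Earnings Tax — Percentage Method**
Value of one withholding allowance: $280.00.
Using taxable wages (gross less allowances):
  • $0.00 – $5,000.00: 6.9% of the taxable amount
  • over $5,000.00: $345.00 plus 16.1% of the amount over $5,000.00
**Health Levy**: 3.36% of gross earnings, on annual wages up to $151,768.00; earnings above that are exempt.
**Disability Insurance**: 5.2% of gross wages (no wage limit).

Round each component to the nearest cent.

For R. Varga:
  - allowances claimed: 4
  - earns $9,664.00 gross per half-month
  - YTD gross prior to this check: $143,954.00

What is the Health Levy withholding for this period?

Health Levy: cap $151,768.00 − YTD $143,954.00 = $7,814.00 subject; 3.36% × $7,814.00 = $262.55

$262.55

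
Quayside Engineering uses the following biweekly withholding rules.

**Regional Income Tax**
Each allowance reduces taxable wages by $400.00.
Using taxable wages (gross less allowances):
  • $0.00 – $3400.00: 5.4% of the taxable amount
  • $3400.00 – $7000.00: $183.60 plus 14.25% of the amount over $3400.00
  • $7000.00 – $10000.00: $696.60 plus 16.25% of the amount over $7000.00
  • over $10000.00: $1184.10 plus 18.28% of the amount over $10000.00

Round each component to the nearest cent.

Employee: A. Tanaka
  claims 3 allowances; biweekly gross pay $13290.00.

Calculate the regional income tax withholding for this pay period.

Regional Income Tax: taxable = $13290.00 − 3×$400.00 = $12090.00
  $1184.10 + 18.28% × ($12090.00 − $10000.00) = $1184.10 + 18.28% × $2090.00 = $1566.15

$1566.15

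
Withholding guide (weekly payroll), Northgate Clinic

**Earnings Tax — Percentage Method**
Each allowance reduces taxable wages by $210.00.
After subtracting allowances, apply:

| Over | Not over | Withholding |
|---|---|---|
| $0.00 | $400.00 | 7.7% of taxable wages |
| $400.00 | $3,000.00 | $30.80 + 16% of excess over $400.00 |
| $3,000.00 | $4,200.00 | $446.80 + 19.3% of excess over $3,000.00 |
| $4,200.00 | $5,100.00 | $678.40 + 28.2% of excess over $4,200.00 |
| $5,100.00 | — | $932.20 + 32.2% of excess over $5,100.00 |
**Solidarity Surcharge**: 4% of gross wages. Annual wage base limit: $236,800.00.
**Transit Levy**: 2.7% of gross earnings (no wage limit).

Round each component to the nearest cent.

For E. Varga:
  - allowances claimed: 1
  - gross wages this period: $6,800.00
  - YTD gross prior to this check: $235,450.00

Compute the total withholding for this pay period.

$1,649.58

Earnings Tax: taxable = $6,800.00 − 1×$210.00 = $6,590.00
  $932.20 + 32.2% × ($6,590.00 − $5,100.00) = $932.20 + 32.2% × $1,490.00 = $1,411.98
Solidarity Surcharge: cap $236,800.00 − YTD $235,450.00 = $1,350.00 subject; 4% × $1,350.00 = $54.00
Transit Levy: 2.7% × $6,800.00 = $183.60
Total: $1,411.98 + $54.00 + $183.60 = $1,649.58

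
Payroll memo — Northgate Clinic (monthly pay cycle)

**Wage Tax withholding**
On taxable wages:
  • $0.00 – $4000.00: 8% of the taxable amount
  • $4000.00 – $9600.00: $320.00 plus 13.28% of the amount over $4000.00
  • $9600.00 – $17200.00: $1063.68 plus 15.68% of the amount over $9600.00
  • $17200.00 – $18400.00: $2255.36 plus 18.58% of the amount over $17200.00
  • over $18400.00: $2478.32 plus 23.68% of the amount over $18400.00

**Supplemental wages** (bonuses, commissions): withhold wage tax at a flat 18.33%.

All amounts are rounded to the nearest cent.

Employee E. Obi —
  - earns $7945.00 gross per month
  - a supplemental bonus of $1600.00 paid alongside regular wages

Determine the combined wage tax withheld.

Wage Tax: taxable = $7945.00
  $320.00 + 13.28% × ($7945.00 − $4000.00) = $320.00 + 13.28% × $3945.00 = $843.90
Supplemental (18.33% flat on bonus): 18.33% × $1600.00 = $293.28
Total wage tax: $843.90 + $293.28 = $1137.18

$1137.18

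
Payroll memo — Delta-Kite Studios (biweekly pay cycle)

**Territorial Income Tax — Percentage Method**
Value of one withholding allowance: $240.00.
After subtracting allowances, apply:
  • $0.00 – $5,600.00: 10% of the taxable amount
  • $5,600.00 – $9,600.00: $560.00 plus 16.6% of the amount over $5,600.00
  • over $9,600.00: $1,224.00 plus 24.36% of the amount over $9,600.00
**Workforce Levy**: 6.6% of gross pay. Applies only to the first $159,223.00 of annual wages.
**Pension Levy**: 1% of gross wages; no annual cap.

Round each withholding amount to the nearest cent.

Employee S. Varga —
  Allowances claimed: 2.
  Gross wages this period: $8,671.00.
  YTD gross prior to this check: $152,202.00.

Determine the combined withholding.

$1,540.21

Territorial Income Tax: taxable = $8,671.00 − 2×$240.00 = $8,191.00
  $560.00 + 16.6% × ($8,191.00 − $5,600.00) = $560.00 + 16.6% × $2,591.00 = $990.11
Workforce Levy: cap $159,223.00 − YTD $152,202.00 = $7,021.00 subject; 6.6% × $7,021.00 = $463.39
Pension Levy: 1% × $8,671.00 = $86.71
Total: $990.11 + $463.39 + $86.71 = $1,540.21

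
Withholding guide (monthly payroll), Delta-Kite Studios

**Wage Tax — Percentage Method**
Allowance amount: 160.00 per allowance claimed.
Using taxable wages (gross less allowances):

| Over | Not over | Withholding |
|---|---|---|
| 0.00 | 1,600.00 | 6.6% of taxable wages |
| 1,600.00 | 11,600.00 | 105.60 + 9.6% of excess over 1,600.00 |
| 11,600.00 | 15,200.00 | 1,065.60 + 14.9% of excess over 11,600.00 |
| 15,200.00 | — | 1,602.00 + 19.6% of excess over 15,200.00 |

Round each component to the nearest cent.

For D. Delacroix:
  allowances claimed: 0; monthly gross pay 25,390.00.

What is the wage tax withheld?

Wage Tax: taxable = 25,390.00
  1,602.00 + 19.6% × (25,390.00 − 15,200.00) = 1,602.00 + 19.6% × 10,190.00 = 3,599.24

3,599.24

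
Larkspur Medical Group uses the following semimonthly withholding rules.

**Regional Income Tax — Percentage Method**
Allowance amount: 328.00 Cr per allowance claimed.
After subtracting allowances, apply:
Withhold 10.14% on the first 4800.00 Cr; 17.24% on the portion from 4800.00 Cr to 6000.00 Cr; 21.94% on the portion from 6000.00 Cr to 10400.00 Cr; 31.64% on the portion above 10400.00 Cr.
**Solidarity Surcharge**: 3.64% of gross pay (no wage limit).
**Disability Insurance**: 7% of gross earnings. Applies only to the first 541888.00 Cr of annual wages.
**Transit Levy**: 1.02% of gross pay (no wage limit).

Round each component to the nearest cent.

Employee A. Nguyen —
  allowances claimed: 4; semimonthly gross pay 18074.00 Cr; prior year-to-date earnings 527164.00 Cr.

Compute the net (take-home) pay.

Regional Income Tax: taxable = 18074.00 Cr − 4×328.00 Cr = 16762.00 Cr
  1658.96 Cr + 31.64% × (16762.00 Cr − 10400.00 Cr) = 1658.96 Cr + 31.64% × 6362.00 Cr = 3671.90 Cr
Solidarity Surcharge: 3.64% × 18074.00 Cr = 657.89 Cr
Disability Insurance: cap 541888.00 Cr − YTD 527164.00 Cr = 14724.00 Cr subject; 7% × 14724.00 Cr = 1030.68 Cr
Transit Levy: 1.02% × 18074.00 Cr = 184.35 Cr
Total withheld: 3671.90 Cr + 657.89 Cr + 1030.68 Cr + 184.35 Cr = 5544.82 Cr
Net pay: 18074.00 Cr − 5544.82 Cr = 12529.18 Cr

12529.18 Cr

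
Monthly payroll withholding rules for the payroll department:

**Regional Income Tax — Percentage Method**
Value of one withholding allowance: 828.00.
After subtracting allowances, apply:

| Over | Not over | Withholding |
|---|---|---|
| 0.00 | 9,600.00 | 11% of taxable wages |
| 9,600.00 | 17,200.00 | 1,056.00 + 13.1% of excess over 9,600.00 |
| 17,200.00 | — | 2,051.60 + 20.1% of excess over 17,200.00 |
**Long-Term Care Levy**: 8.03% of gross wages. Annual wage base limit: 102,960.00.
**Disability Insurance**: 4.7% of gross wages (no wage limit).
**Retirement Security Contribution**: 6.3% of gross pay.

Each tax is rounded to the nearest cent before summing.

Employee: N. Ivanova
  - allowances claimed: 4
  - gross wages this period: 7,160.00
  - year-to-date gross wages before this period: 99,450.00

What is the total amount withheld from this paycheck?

Regional Income Tax: taxable = 7,160.00 − 4×828.00 = 3,848.00
  11% × 3,848.00 = 423.28
Long-Term Care Levy: cap 102,960.00 − YTD 99,450.00 = 3,510.00 subject; 8.03% × 3,510.00 = 281.85
Disability Insurance: 4.7% × 7,160.00 = 336.52
Retirement Security Contribution: 6.3% × 7,160.00 = 451.08
Total: 423.28 + 281.85 + 336.52 + 451.08 = 1,492.73

1,492.73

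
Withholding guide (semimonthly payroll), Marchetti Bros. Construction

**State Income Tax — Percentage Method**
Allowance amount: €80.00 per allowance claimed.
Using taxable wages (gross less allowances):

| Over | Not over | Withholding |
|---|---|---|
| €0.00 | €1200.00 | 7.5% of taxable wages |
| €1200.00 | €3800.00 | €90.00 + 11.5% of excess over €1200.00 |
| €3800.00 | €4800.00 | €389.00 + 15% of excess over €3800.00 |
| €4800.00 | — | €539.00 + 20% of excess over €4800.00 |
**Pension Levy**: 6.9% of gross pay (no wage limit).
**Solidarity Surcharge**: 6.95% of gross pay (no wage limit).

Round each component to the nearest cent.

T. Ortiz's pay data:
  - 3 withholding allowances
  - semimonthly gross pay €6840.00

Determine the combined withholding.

€1846.34

State Income Tax: taxable = €6840.00 − 3×€80.00 = €6600.00
  €539.00 + 20% × (€6600.00 − €4800.00) = €539.00 + 20% × €1800.00 = €899.00
Pension Levy: 6.9% × €6840.00 = €471.96
Solidarity Surcharge: 6.95% × €6840.00 = €475.38
Total: €899.00 + €471.96 + €475.38 = €1846.34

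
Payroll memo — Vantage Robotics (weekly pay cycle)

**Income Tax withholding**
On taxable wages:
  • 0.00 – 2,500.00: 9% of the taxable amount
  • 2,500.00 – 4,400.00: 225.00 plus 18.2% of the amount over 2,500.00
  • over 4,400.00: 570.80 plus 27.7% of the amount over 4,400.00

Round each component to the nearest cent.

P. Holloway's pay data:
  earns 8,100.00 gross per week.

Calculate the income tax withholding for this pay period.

Income Tax: taxable = 8,100.00
  570.80 + 27.7% × (8,100.00 − 4,400.00) = 570.80 + 27.7% × 3,700.00 = 1,595.70

1,595.70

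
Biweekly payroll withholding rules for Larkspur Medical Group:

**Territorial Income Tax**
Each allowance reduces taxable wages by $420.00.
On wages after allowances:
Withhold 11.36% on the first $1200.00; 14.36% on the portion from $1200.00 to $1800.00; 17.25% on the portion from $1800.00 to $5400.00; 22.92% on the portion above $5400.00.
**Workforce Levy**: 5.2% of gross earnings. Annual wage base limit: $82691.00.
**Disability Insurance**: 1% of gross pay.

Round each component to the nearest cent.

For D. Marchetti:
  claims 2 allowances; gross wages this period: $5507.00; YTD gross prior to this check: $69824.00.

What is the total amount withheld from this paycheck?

Territorial Income Tax: taxable = $5507.00 − 2×$420.00 = $4667.00
  $222.48 + 17.25% × ($4667.00 − $1800.00) = $222.48 + 17.25% × $2867.00 = $717.04
Workforce Levy: 5.2% × $5507.00 = $286.36
Disability Insurance: 1% × $5507.00 = $55.07
Total: $717.04 + $286.36 + $55.07 = $1058.47

$1058.47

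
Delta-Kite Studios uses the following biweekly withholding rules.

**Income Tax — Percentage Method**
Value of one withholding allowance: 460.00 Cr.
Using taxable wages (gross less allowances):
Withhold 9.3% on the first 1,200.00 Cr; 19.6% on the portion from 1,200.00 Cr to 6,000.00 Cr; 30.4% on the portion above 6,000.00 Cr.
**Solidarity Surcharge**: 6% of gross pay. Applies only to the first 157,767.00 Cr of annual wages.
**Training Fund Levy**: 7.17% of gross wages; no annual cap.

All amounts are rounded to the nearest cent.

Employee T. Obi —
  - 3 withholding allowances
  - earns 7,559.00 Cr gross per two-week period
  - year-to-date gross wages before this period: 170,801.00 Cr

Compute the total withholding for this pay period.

Income Tax: taxable = 7,559.00 Cr − 3×460.00 Cr = 6,179.00 Cr
  1,052.40 Cr + 30.4% × (6,179.00 Cr − 6,000.00 Cr) = 1,052.40 Cr + 30.4% × 179.00 Cr = 1,106.82 Cr
Solidarity Surcharge: YTD 170,801.00 Cr ≥ cap 157,767.00 Cr → 0.00 Cr
Training Fund Levy: 7.17% × 7,559.00 Cr = 541.98 Cr
Total: 1,106.82 Cr + 0.00 Cr + 541.98 Cr = 1,648.80 Cr

1,648.80 Cr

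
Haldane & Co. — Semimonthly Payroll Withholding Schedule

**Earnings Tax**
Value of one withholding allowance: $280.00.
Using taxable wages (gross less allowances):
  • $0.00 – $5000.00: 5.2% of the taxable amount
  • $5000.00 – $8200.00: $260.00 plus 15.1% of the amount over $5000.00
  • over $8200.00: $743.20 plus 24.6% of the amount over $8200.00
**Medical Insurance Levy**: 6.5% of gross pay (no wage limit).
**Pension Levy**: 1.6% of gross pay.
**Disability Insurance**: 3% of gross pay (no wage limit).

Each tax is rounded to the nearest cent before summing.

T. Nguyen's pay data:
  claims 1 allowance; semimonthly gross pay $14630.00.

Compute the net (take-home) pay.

Earnings Tax: taxable = $14630.00 − 1×$280.00 = $14350.00
  $743.20 + 24.6% × ($14350.00 − $8200.00) = $743.20 + 24.6% × $6150.00 = $2256.10
Medical Insurance Levy: 6.5% × $14630.00 = $950.95
Pension Levy: 1.6% × $14630.00 = $234.08
Disability Insurance: 3% × $14630.00 = $438.90
Total withheld: $2256.10 + $950.95 + $234.08 + $438.90 = $3880.03
Net pay: $14630.00 − $3880.03 = $10749.97

$10749.97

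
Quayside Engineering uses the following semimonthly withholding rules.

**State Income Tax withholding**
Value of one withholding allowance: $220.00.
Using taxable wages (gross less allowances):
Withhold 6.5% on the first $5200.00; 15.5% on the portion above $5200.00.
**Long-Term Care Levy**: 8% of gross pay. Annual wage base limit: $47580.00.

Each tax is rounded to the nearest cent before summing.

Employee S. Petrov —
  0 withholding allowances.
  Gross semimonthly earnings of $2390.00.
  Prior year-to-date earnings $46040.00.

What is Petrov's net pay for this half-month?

$2111.45

State Income Tax: taxable = $2390.00
  6.5% × $2390.00 = $155.35
Long-Term Care Levy: cap $47580.00 − YTD $46040.00 = $1540.00 subject; 8% × $1540.00 = $123.20
Total withheld: $155.35 + $123.20 = $278.55
Net pay: $2390.00 − $278.55 = $2111.45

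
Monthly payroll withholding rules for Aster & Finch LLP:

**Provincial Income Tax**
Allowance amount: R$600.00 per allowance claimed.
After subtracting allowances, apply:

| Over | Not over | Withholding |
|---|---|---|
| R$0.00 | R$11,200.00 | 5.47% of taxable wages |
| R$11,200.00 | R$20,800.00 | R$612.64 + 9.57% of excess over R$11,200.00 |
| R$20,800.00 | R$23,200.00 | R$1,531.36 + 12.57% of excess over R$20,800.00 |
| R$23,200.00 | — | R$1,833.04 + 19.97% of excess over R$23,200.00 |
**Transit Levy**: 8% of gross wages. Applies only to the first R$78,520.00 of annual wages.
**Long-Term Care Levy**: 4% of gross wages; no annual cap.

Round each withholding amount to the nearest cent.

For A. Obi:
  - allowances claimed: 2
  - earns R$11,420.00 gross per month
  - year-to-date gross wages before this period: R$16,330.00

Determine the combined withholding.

Provincial Income Tax: taxable = R$11,420.00 − 2×R$600.00 = R$10,220.00
  5.47% × R$10,220.00 = R$559.03
Transit Levy: 8% × R$11,420.00 = R$913.60
Long-Term Care Levy: 4% × R$11,420.00 = R$456.80
Total: R$559.03 + R$913.60 + R$456.80 = R$1,929.43

R$1,929.43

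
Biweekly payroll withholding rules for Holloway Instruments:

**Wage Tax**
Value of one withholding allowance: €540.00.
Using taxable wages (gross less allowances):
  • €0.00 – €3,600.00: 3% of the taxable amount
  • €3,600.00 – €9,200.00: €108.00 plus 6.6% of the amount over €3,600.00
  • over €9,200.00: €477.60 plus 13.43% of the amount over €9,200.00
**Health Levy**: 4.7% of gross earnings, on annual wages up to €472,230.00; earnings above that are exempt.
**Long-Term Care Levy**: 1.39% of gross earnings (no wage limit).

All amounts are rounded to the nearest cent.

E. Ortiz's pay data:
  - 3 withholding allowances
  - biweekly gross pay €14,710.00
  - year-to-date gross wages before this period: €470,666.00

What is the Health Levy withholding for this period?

€73.51

Health Levy: cap €472,230.00 − YTD €470,666.00 = €1,564.00 subject; 4.7% × €1,564.00 = €73.51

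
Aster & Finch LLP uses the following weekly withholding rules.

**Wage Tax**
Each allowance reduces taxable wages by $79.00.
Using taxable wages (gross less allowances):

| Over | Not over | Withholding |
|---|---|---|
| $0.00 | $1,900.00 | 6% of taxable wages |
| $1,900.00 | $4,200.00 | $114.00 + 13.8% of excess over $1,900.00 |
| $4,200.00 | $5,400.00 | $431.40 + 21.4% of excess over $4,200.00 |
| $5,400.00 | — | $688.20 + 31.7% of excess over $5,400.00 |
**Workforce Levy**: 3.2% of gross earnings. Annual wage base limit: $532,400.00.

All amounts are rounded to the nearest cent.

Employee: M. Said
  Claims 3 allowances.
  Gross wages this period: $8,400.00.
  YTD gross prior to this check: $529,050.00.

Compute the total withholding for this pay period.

Wage Tax: taxable = $8,400.00 − 3×$79.00 = $8,163.00
  $688.20 + 31.7% × ($8,163.00 − $5,400.00) = $688.20 + 31.7% × $2,763.00 = $1,564.07
Workforce Levy: cap $532,400.00 − YTD $529,050.00 = $3,350.00 subject; 3.2% × $3,350.00 = $107.20
Total: $1,564.07 + $107.20 = $1,671.27

$1,671.27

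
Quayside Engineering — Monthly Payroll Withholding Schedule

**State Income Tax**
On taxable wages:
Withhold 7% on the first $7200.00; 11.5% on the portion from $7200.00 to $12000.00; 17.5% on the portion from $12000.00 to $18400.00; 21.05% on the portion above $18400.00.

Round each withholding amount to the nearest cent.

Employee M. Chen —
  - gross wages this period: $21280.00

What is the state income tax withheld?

$2782.24

State Income Tax: taxable = $21280.00
  $2176.00 + 21.05% × ($21280.00 − $18400.00) = $2176.00 + 21.05% × $2880.00 = $2782.24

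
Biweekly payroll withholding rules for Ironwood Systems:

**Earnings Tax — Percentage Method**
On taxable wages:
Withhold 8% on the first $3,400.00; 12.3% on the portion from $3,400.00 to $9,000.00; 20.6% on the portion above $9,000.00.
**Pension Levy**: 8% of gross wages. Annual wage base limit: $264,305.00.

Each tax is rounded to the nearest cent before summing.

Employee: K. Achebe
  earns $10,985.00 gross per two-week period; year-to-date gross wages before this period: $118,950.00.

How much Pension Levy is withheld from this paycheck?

$878.80

Pension Levy: 8% × $10,985.00 = $878.80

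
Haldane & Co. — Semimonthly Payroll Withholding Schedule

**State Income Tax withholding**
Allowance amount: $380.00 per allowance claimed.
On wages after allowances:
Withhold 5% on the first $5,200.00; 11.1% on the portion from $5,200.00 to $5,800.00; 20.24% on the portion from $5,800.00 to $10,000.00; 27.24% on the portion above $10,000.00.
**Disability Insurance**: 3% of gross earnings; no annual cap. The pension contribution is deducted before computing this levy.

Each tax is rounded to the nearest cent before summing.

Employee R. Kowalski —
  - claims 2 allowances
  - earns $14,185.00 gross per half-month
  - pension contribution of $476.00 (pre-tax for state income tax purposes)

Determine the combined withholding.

$2,391.26

State Income Tax: taxable = $14,185.00 − $476.00 − 2×$380.00 = $12,949.00
  $1,176.68 + 27.24% × ($12,949.00 − $10,000.00) = $1,176.68 + 27.24% × $2,949.00 = $1,979.99
Disability Insurance: 3% × $13,709.00 = $411.27
Total: $1,979.99 + $411.27 = $2,391.26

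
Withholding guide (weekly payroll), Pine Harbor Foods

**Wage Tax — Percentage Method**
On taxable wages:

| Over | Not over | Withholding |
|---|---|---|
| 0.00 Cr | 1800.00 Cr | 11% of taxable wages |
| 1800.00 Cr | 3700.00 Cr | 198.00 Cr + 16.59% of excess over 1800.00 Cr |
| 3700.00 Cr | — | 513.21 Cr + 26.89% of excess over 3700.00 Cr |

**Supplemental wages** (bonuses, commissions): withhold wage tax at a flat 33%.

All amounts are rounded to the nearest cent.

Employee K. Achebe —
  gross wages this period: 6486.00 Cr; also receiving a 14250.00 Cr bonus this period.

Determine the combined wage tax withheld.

5964.87 Cr

Wage Tax: taxable = 6486.00 Cr
  513.21 Cr + 26.89% × (6486.00 Cr − 3700.00 Cr) = 513.21 Cr + 26.89% × 2786.00 Cr = 1262.37 Cr
Supplemental (33% flat on bonus): 33% × 14250.00 Cr = 4702.50 Cr
Total wage tax: 1262.37 Cr + 4702.50 Cr = 5964.87 Cr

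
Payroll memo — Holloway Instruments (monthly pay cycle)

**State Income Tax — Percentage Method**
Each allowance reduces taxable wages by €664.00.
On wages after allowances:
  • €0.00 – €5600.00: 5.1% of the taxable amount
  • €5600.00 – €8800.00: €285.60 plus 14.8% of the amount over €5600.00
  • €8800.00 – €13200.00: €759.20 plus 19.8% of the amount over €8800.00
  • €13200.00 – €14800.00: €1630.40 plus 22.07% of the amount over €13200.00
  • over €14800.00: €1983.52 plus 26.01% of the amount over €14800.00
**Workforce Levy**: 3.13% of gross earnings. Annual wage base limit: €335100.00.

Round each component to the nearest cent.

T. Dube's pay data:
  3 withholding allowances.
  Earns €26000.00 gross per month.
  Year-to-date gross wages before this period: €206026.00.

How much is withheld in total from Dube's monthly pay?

State Income Tax: taxable = €26000.00 − 3×€664.00 = €24008.00
  €1983.52 + 26.01% × (€24008.00 − €14800.00) = €1983.52 + 26.01% × €9208.00 = €4378.52
Workforce Levy: 3.13% × €26000.00 = €813.80
Total: €4378.52 + €813.80 = €5192.32

€5192.32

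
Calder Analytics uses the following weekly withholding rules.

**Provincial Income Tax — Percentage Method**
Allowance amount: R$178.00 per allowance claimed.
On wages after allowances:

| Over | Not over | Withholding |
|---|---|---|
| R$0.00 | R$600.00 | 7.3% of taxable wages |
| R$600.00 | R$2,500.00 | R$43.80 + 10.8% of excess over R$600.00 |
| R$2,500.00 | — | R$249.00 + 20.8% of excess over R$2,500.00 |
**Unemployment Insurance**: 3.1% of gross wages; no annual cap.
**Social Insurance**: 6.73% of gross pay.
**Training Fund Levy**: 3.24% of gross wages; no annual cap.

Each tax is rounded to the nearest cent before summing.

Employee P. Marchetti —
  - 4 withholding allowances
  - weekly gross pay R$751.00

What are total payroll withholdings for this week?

R$101.00

Provincial Income Tax: taxable = R$751.00 − 4×R$178.00 = R$39.00
  7.3% × R$39.00 = R$2.85
Unemployment Insurance: 3.1% × R$751.00 = R$23.28
Social Insurance: 6.73% × R$751.00 = R$50.54
Training Fund Levy: 3.24% × R$751.00 = R$24.33
Total: R$2.85 + R$23.28 + R$50.54 + R$24.33 = R$101.00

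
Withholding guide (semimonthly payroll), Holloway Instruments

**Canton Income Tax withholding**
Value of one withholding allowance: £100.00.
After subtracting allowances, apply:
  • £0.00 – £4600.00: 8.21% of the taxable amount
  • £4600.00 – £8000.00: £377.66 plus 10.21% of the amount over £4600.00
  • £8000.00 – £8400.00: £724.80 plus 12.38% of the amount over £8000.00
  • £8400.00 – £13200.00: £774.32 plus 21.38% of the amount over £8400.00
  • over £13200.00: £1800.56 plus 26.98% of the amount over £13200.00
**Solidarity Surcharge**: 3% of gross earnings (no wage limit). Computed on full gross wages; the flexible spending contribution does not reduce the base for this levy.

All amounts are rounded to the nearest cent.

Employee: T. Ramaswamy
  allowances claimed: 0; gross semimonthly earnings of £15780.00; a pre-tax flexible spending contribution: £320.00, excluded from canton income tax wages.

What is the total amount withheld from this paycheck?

Canton Income Tax: taxable = £15780.00 − £320.00 = £15460.00
  £1800.56 + 26.98% × (£15460.00 − £13200.00) = £1800.56 + 26.98% × £2260.00 = £2410.31
Solidarity Surcharge: 3% × £15780.00 = £473.40
Total: £2410.31 + £473.40 = £2883.71

£2883.71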